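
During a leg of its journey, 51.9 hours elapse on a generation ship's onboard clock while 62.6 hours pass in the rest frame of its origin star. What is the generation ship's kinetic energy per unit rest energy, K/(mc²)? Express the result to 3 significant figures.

γ = Δt/Δτ = 62.6/51.9 = 1.20617.
K/(mc²) = γ − 1 = 1.20617 − 1 = 0.206.

0.206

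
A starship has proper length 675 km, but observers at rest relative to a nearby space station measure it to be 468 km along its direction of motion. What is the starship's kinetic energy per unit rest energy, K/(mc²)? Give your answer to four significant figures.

Length contraction gives γ = L₀/L = 675/468 = 1.44231.
K/(mc²) = γ − 1 = 1.44231 − 1 = 0.4423.

0.4423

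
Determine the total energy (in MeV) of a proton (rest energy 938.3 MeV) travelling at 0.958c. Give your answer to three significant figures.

β² = 0.917764, so γ = 1/√0.082236 = 3.4871.
Total energy: E = γmc² = 3.4871 × 938.3 MeV = 3270 MeV.

3270 MeV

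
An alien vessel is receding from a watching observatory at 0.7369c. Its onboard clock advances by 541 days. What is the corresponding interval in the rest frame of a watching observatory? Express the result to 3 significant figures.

β² = 0.54302161, so γ = 1/√0.45697839 = 1.4793.
The onboard clock measures proper time, so the interval in the rest frame of a watching observatory is dilated: Δt = γ·Δτ = 1.4793 × 541 days = 800 days.

800 days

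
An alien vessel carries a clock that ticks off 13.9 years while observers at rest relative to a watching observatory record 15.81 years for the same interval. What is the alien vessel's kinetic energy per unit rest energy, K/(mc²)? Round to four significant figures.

γ = Δt/Δτ = 15.81/13.9 = 1.13741.
Since K = (γ−1)mc², K/(mc²) = 1.13741 − 1 = 0.1374.

0.1374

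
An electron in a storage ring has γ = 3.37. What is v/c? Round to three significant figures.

β = √(1 − 1/γ²) = √(1 − 1/11.3569) = √0.911948 = 0.955.

0.955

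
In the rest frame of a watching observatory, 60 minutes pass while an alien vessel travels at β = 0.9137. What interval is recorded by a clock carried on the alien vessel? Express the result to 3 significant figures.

With β = 0.9137, γ = 1/√(1 − 0.9137²) = 1/√0.16515231 = 2.4607.
The alien vessel's clock runs slow as seen from a watching observatory, so Δτ = Δt/γ = 60/2.4607 = 24.4 minutes.

24.4 minutes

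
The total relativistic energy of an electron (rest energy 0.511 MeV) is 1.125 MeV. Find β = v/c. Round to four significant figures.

γ = E/(mc²) = 1.125/0.511 = 2.2016.
β = √(1 − 1/γ²) = √(1 − 0.206311) = √0.793689 = 0.8909.

0.8909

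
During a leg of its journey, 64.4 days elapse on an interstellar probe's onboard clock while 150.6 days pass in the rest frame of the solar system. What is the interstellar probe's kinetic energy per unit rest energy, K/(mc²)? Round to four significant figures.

The time-dilation ratio gives γ = 150.6/64.4 = 2.33851.
K/(mc²) = γ − 1 = 2.33851 − 1 = 1.339.

1.339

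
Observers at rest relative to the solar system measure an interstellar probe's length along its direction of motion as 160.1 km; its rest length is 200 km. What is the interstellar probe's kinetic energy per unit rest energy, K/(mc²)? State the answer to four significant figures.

From L = L₀/γ: γ = 200/160.1 = 1.24922.
Since K = (γ−1)mc², K/(mc²) = 1.24922 − 1 = 0.2492.

0.2492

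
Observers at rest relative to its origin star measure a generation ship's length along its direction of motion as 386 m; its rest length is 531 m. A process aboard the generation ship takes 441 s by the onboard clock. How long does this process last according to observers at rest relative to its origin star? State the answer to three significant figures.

607 s

From L = L₀/γ: γ = 531/386 = 1.37565.
The same γ dilates the second interval: 1.37565 × 441 s = 607 s.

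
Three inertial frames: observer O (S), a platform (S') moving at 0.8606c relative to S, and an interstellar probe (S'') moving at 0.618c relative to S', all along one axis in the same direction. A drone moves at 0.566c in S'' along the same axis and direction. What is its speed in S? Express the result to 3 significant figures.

0.990c

Apply u = (u'+v)/(1+u'v) twice. Drone in the platform frame: (0.566+0.618)/(1+0.566·0.618) = 1.184/1.349788 = 0.87717c.
That velocity, transformed to the rest frame of observer O: (0.87717+0.8606)/(1+0.87717·0.8606) = 1.73777/1.754892502 = 0.99024c.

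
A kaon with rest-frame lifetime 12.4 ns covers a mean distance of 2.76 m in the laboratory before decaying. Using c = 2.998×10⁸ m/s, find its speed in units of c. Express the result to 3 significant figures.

0.596c

Lab distance = (lab lifetime)·v = γτ·βc, so βγ = d/(cτ) = 2.760/(2.998×10⁸ × 1.240×10^-8) = 0.74243.
With βγ = 0.74243: γ² = 1 + (βγ)² = 1.551202, and β = (βγ)/γ = 0.74243/1.24547 = 0.596.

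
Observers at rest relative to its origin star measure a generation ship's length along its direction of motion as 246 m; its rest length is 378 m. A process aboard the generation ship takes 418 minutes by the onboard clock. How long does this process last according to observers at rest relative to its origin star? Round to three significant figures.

642 minutes

From L = L₀/γ: γ = 378/246 = 1.53659.
Δt = γΔτ = 1.53659 × 418 = 642 minutes.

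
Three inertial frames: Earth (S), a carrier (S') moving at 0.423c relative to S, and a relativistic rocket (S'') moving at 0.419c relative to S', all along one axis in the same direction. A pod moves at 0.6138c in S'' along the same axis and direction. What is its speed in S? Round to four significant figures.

0.9236c

Compose velocities in two stages. Stage 1 (into S'): u₁ = (0.6138+0.419)/(1+0.6138×0.419) = 0.82152.
Stage 2 (into S): u = (0.82152+0.423)/(1+0.82152×0.423) = 0.92357, so the speed is 0.9236c.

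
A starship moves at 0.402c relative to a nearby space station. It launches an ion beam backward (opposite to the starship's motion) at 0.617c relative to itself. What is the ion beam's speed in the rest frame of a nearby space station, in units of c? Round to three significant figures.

0.286c

Relativistic velocity addition: u = (u' + v)/(1 + u'v/c²), with u' = −0.617c and v = 0.402c.
Numerator: −0.617 + 0.402 = −0.215. Denominator: 1 + (−0.617)(0.402) = 0.751966.
u = −0.215/0.751966 = −0.28592, so the speed is 0.286c.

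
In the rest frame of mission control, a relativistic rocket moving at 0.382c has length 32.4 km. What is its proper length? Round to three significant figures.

With β = 0.382, γ = 1/√(1 − 0.382²) = 1/√0.854076 = 1.0821.
Proper length: L₀ = γ·L = 1.0821 × 32.4 = 35.1 km.

35.1 km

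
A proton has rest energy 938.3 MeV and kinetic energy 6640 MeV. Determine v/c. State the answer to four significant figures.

γ = 1 + K/(mc²) = 1 + 6640/938.3 = 8.0766.
β = √(1 − 1/γ²) = √(1 − 0.01533) = √0.98467 = 0.9923.

0.9923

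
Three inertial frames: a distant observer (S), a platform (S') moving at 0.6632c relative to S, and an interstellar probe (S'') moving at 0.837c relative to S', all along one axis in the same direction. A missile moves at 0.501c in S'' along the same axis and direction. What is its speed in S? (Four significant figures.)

0.9881c

Compose velocities in two stages. Stage 1 (into S'): u₁ = (0.501+0.837)/(1+0.501×0.837) = 0.94269.
Stage 2 (into S): u = (0.94269+0.6632)/(1+0.94269×0.6632) = 0.98812, so the speed is 0.9881c.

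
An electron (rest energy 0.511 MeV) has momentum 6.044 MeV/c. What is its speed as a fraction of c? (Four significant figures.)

0.9964c

βγ = pc/(mc²) = 6.044/0.511 = 11.828.
Since γ² = 1 + (βγ)² = 140.902, γ = √140.902 = 11.8702, and β = (βγ)/γ = 11.828/11.8702 = 0.9964.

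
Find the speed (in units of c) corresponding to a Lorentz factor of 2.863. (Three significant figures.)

0.937c

β = √(1 − 1/γ²) = √(1 − 1/8.196769) = √0.878001 = 0.937.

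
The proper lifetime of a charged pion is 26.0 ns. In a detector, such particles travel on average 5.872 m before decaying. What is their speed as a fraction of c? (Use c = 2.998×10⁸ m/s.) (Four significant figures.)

0.6017c

d = βγcτ ⇒ βγ = d/(cτ) = 5.872 m / (7.7948 m) = 0.75332.
β = (βγ)/√(1+(βγ)²) = 0.75332/√1.567491 = 0.6017.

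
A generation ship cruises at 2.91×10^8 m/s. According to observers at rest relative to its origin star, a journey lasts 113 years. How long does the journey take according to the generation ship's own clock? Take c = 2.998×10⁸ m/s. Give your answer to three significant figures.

β = v/c = (2.91×10^8 m/s)/(2.998×10⁸ m/s) = 0.970647.
With β = 0.970647, γ = 1/√(1 − 0.970647²) = 1/√0.0578444 = 4.1579.
The moving clock records proper time: Δτ = Δt/γ = 113/4.1579 = 27.2 years.

27.2 years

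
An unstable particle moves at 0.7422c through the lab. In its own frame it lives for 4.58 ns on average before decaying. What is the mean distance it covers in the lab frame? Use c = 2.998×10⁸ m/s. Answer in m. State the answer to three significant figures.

β² = 0.55086084, so γ = 1/√0.44913916 = 1.4921.
Lab-frame lifetime: Δt = γτ = 1.4921 × 4.58 ns = 6.8338 ns.
Distance: d = vΔt = 0.7422 × 2.998×10⁸ m/s × 6.8338×10^-9 s = 1.52 m.

1.52 m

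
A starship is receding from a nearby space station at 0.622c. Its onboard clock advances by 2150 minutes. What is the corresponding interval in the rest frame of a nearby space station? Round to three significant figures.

2750 minutes

With β = 0.622, γ = 1/√(1 − 0.622²) = 1/√0.613116 = 1.2771.
Time dilation: Δt = γ·Δτ = 1.2771 × 2150 = 2750 minutes.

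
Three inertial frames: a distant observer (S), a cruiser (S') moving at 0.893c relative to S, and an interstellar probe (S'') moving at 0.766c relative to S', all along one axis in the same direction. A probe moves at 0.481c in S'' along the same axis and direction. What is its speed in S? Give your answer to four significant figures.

Apply u = (u'+v)/(1+u'v) twice. Probe in the cruiser frame: (0.481+0.766)/(1+0.481·0.766) = 1.247/1.368446 = 0.91125c.
That velocity, transformed to the rest frame of a distant observer: (0.91125+0.893)/(1+0.91125·0.893) = 1.80425/1.81374625 = 0.99476c.

0.9948c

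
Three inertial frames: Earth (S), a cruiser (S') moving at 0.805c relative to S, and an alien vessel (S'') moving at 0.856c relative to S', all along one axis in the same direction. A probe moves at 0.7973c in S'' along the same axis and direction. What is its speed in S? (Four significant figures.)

Apply u = (u'+v)/(1+u'v) twice. Probe in the cruiser frame: (0.7973+0.856)/(1+0.7973·0.856) = 1.6533/1.6824888 = 0.98265c.
That velocity, transformed to the rest frame of Earth: (0.98265+0.805)/(1+0.98265·0.805) = 1.78765/1.79103325 = 0.99811c.

0.9981c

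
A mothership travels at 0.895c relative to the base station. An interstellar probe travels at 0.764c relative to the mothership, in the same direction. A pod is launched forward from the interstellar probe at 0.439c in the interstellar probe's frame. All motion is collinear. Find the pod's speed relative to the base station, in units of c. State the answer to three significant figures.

First combine the pod and interstellar probe (S''→S'): u₁ = (0.439 + 0.764)/(1 + 0.439×0.764) = 1.203/1.335396 = 0.90086.
Then combine with the mothership (S'→S): u = (0.90086 + 0.895)/(1 + 0.90086×0.895) = 1.79586/1.8062697 = 0.99424.

0.994c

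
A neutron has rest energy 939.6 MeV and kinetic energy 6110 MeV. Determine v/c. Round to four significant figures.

K = (γ−1)mc², so γ = 1 + 6110/939.6 = 7.5028.
Then v/c = √(1 − γ⁻²) = √(1 − 0.0177645) = √0.9822355 = 0.9911.

0.9911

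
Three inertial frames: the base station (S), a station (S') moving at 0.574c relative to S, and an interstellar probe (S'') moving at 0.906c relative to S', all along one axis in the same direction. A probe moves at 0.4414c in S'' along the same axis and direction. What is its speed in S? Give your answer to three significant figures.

0.990c

First combine the probe and interstellar probe (S''→S'): u₁ = (0.4414 + 0.906)/(1 + 0.4414×0.906) = 1.3474/1.3999084 = 0.96249.
Then combine with the station (S'→S): u = (0.96249 + 0.574)/(1 + 0.96249×0.574) = 1.53649/1.55246926 = 0.98971.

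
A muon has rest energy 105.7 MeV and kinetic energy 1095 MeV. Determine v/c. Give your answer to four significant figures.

0.9961

γ = 1 + K/(mc²) = 1 + 1095/105.7 = 11.36.
β = √(1 − 1/γ²) = √(1 − 0.00774896) = √0.99225104 = 0.9961.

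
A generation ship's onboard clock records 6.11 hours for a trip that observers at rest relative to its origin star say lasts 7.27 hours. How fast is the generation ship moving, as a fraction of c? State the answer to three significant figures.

0.542c

γ = Δt/Δτ = 7.27/6.11 = 1.1899.
β = √(1 − 1/γ²) = √(1 − 0.706284) = √0.293716 = 0.542.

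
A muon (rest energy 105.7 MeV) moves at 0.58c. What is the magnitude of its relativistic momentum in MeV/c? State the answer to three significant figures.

75.3 MeV/c

β² = 0.3364, so γ = 1/√0.6636 = 1.2276.
Momentum: p = γβ·mc = 1.2276 × 0.58 × 105.7 MeV/c = 75.3 MeV/c.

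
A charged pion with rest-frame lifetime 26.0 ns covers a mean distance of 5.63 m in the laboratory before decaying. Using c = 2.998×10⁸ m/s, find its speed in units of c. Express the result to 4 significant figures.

0.5855c

d = βγcτ ⇒ βγ = d/(cτ) = 5.630 m / (7.7948 m) = 0.72228.
β = (βγ)/√(1+(βγ)²) = 0.72228/√1.521688 = 0.5855.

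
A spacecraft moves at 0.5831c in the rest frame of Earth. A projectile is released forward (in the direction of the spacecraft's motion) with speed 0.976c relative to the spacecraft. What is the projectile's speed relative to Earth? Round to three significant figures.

Relativistic velocity addition: u = (u' + v)/(1 + u'v/c²), with u' = 0.976c and v = 0.5831c.
Numerator: 0.976 + 0.5831 = 1.5591. Denominator: 1 + (0.976)(0.5831) = 1.5691056.
u = 1.5591/1.5691056 = 0.99362, so the speed is 0.994c.

0.994c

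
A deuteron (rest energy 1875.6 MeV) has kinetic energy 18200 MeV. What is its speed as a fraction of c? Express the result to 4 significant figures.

K = (γ−1)mc², so γ = 1 + 18200/1875.6 = 10.704.
Then v/c = √(1 − γ⁻²) = √(1 − 0.00872786) = √0.99127214 = 0.9956.

0.9956c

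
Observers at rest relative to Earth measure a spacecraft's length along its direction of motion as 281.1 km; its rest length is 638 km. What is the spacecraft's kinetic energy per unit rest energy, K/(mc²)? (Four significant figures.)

1.270

From L = L₀/γ: γ = 638/281.1 = 2.26965.
Since K = (γ−1)mc², K/(mc²) = 2.26965 − 1 = 1.270.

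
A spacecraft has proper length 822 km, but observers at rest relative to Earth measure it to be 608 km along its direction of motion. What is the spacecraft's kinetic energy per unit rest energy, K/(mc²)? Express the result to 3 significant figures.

From L = L₀/γ: γ = 822/608 = 1.35197.
Since K = (γ−1)mc², K/(mc²) = 1.35197 − 1 = 0.352.

0.352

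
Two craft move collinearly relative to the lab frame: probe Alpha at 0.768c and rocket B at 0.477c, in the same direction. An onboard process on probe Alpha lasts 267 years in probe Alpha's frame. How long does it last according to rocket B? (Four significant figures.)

300.6 years

Transform probe Alpha's velocity into rocket B's frame: (0.768 − 0.477)/(1 − 0.768·0.477) = 0.291/0.633664, so the relative speed is 0.45923c.
At |u| = 0.45923c, γ = (1 − 0.210892)^(−1/2) = 1.1257.
The clock on probe Alpha records proper time, so rocket B measures Δt = γΔτ = 1.1257 × 267 = 300.6 years.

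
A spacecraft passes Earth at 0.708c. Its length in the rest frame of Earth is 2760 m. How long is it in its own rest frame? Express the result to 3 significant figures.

γ = 1/√(1 − β²) = 1/√(1 − 0.501264) = 1/√0.498736 = 1/0.706212 = 1.416.
Proper length: L₀ = γ·L = 1.416 × 2760 = 3910 m.

3910 m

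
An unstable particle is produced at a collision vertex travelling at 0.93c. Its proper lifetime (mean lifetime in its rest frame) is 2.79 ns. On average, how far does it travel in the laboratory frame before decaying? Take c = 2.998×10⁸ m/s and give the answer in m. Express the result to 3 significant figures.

2.12 m

γ = 1/√(1 − β²) = 1/√(1 − 0.8649) = 1/√0.1351 = 1/0.36756 = 2.7206.
Lab-frame lifetime: Δt = γτ = 2.7206 × 2.79 ns = 7.5905 ns.
Distance: d = vΔt = 0.93 × 2.998×10⁸ m/s × 7.5905×10^-9 s = 2.12 m.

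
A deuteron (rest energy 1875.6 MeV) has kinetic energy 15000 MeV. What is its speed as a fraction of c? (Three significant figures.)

γ = 1 + K/(mc²) = 1 + 15000/1875.6 = 8.9974.
β = √(1 − 1/γ²) = √(1 − 0.0123528) = √0.9876472 = 0.994.

0.994c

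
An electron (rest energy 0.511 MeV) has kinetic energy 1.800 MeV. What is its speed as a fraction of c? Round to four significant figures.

0.9752c

γ = 1 + K/(mc²) = 1 + 1.800/0.511 = 4.5225.
β = √(1 − 1/γ²) = √(1 − 0.0488926) = √0.9511074 = 0.9752.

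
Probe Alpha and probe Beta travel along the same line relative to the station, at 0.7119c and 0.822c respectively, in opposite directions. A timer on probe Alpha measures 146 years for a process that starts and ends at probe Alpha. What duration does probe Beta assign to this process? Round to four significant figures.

Transform probe Alpha's velocity into probe Beta's frame: (0.7119 + 0.822)/(1 + 0.7119·0.822) = 1.5339/1.5851818, so the relative speed is 0.96765c.
At |u| = 0.96765c, γ = (1 − 0.936347)^(−1/2) = 3.9636.
Probe Alpha's interval is proper; time dilation gives Δt_B = γΔτ = 3.9636 × 146 years = 578.7 years.

578.7 years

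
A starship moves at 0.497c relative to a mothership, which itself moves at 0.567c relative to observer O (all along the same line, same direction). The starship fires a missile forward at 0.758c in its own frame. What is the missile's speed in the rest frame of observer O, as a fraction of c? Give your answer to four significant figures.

0.9748c

First combine the missile and starship (S''→S'): u₁ = (0.758 + 0.497)/(1 + 0.758×0.497) = 1.255/1.376726 = 0.91158.
Then combine with the mothership (S'→S): u = (0.91158 + 0.567)/(1 + 0.91158×0.567) = 1.47858/1.51686586 = 0.97476.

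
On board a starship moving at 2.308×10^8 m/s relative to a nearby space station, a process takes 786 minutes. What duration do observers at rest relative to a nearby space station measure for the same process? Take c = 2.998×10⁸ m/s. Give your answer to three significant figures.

1230 minutes

β = v/c = (2.308×10^8 m/s)/(2.998×10⁸ m/s) = 0.769847.
β² = 0.5926644, so γ = 1/√0.4073356 = 1.5668.
The onboard clock measures proper time, so the interval in the rest frame of a nearby space station is dilated: Δt = γ·Δτ = 1.5668 × 786 minutes = 1230 minutes.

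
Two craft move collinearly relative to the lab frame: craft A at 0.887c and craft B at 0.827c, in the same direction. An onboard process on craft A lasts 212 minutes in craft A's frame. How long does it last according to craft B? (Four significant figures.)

Transform craft A's velocity into craft B's frame: (0.887 − 0.827)/(1 − 0.887·0.827) = 0.06/0.266451, so the relative speed is 0.22518c.
γ for this relative speed: γ = 1/√(1 − 0.050706) = 1.0264.
The clock on craft A records proper time, so craft B measures Δt = γΔτ = 1.0264 × 212 = 217.6 minutes.

217.6 minutes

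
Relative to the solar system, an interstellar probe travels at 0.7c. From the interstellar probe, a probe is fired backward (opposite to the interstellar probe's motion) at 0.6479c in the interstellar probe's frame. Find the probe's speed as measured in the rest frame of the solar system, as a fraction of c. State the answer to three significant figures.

0.0953c

Relativistic velocity addition: u = (u' + v)/(1 + u'v/c²), with u' = −0.6479c and v = 0.7c.
Numerator: −0.6479 + 0.7 = 0.0521. Denominator: 1 + (−0.6479)(0.7) = 0.54647.
u = 0.0521/0.54647 = 0.095339, so the speed is 0.0953c.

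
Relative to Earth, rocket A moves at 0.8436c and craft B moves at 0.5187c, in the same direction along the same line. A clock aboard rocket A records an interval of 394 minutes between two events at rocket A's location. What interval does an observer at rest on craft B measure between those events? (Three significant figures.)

Transform rocket A's velocity into craft B's frame: (0.8436 − 0.5187)/(1 − 0.8436·0.5187) = 0.3249/0.56242468, so the relative speed is 0.57768c.
γ for this relative speed: γ = 1/√(1 − 0.333714) = 1.2251.
Rocket A's interval is proper; time dilation gives Δt_B = γΔτ = 1.2251 × 394 minutes = 483 minutes.

483 minutes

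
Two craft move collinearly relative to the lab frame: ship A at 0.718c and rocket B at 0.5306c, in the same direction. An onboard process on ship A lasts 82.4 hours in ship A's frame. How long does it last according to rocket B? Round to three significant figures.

86.5 hours

Transform ship A's velocity into rocket B's frame: (0.718 − 0.5306)/(1 − 0.718·0.5306) = 0.1874/0.6190292, so the relative speed is 0.30273c.
γ for this relative speed: γ = 1/√(1 − 0.0916455) = 1.0492.
The clock on ship A records proper time, so rocket B measures Δt = γΔτ = 1.0492 × 82.4 = 86.5 hours.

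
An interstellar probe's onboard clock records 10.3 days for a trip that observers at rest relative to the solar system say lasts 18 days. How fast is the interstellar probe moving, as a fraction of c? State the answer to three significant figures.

0.820c

γ = Δt/Δτ = 18/10.3 = 1.7476.
β = √(1 − 1/γ²) = √(1 − 0.327428) = √0.672572 = 0.820.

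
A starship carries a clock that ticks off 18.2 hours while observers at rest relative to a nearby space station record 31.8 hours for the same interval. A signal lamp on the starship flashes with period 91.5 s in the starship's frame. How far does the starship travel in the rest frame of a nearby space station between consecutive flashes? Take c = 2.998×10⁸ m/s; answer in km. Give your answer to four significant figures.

3.930×10^7 km

The time-dilation ratio gives γ = 31.8/18.2 = 1.74725.
β = √(1 − 1/γ²) = 0.82002. Lab-frame period = γτ = 1.74725×91.5 s = 159.87 s. Distance = βc × γτ = 0.82002 × 2.998×10⁸ m/s × 159.87 s = 3.9303×10^10 m = 3.930×10^7 km.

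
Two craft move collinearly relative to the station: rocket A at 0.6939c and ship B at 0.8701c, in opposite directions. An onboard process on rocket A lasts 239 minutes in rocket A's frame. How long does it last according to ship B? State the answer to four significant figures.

1080 minutes

Transform rocket A's velocity into ship B's frame: (0.6939 + 0.8701)/(1 + 0.6939·0.8701) = 1.564/1.60376239, so the relative speed is 0.97521c.
γ for this relative speed: γ = 1/√(1 − 0.951035) = 4.5192.
Rocket A's interval is proper; time dilation gives Δt_B = γΔτ = 4.5192 × 239 minutes = 1080 minutes.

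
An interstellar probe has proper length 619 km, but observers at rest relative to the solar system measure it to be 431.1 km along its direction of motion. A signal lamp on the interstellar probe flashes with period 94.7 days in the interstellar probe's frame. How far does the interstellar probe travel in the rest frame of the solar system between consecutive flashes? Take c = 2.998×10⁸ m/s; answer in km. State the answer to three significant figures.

2.53×10^12 km

Length contraction gives γ = L₀/L = 619/431.1 = 1.43586.
β = √(1 − 1/γ²) = 0.71761. Lab-frame period = γτ = 1.43586×94.7 days = 135.98 days. Distance = βc × γτ = 0.71761 × 2.998×10⁸ m/s × 11748672 s = 2.5276×10^15 m = 2.53×10^12 km.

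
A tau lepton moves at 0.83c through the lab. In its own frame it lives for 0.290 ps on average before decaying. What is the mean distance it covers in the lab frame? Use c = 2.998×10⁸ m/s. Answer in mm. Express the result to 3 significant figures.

0.129 mm

With β = 0.83, γ = 1/√(1 − 0.83²) = 1/√0.3111 = 1.7929.
Lab-frame lifetime: Δt = γτ = 1.7929 × 0.290 ps = 0.51994 ps.
Distance: d = vΔt = 0.83 × 2.998×10⁸ m/s × 5.1994×10^-13 s = 1.29×10^-4 m = 0.129 mm.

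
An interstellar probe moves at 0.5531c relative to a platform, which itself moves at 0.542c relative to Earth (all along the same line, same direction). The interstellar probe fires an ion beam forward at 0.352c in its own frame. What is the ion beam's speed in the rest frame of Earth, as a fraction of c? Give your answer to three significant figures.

Compose velocities in two stages. Stage 1 (into S'): u₁ = (0.352+0.5531)/(1+0.352×0.5531) = 0.7576.
Stage 2 (into S): u = (0.7576+0.542)/(1+0.7576×0.542) = 0.9213, so the speed is 0.921c.

0.921c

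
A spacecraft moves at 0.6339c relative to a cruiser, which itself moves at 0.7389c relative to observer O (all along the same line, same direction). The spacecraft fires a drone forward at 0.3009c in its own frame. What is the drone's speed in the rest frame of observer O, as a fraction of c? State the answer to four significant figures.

0.9645c

Apply u = (u'+v)/(1+u'v) twice. Drone in the cruiser frame: (0.3009+0.6339)/(1+0.3009·0.6339) = 0.9348/1.19074051 = 0.78506c.
That velocity, transformed to the rest frame of observer O: (0.78506+0.7389)/(1+0.78506·0.7389) = 1.52396/1.580080834 = 0.96448c.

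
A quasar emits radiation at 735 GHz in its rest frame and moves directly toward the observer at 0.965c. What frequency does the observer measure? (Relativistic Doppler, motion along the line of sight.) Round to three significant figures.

5510 GHz

Relativistic Doppler (source moving toward): f_obs = f_src · √((1+β)/(1−β)).
With β = 0.965: factor = √(1.965/0.035) = 7.4929.
f_obs = 735 × 7.4929 = 5510 GHz.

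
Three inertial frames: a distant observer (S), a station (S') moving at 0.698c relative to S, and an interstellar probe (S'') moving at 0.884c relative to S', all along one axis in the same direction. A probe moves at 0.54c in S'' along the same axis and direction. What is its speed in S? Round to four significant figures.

0.9935c

Compose velocities in two stages. Stage 1 (into S'): u₁ = (0.54+0.884)/(1+0.54×0.884) = 0.96388.
Stage 2 (into S): u = (0.96388+0.698)/(1+0.96388×0.698) = 0.99348, so the speed is 0.9935c.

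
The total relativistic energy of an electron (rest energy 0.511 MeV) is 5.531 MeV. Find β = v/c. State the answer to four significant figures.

Total energy E = γmc² gives γ = 5.531/0.511 = 10.824.
Hence β = √(1 − 1/γ²) = √(1 − 0.00853541) = √0.99146459 = 0.9957.

0.9957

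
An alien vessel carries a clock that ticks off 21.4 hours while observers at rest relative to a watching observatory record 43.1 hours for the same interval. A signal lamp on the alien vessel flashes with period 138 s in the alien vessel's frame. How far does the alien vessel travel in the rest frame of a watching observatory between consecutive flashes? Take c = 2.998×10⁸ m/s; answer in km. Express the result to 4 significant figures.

7.233×10^7 km

γ = Δt/Δτ = 43.1/21.4 = 2.01402.
β = √(1 − 1/γ²) = 0.86803. Lab-frame period = γτ = 2.01402×138 s = 277.93 s. Distance = βc × γτ = 0.86803 × 2.998×10⁸ m/s × 277.93 s = 7.2327×10^10 m = 7.233×10^7 km.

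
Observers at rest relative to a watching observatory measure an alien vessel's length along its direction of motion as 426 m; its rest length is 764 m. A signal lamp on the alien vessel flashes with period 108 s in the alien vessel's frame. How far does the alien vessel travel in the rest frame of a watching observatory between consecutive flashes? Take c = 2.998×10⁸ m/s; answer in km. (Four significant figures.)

Length contraction gives γ = L₀/L = 764/426 = 1.79343.
β = √(1 − 1/γ²) = 0.83012. Lab-frame period = γτ = 1.79343×108 s = 193.69 s. Distance = βc × γτ = 0.83012 × 2.998×10⁸ m/s × 193.69 s = 4.8204×10^10 m = 4.820×10^7 km.

4.820×10^7 km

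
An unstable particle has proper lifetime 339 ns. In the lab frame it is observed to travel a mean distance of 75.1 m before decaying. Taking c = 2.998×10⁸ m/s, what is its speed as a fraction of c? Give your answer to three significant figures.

Let x = d/(cτ) = 75.10 m / (2.998×10⁸ m/s × 3.390×10^-7 s) = 0.73894. Since d = βγcτ, x = βγ = β/√(1−β²).
Solving: β² = x²/(1+x²) = 0.546032/1.546032 = 0.353183, so β = 0.594.

0.594c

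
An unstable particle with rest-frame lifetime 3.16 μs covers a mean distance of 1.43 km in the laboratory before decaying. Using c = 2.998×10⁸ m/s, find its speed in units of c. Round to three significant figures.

Let x = d/(cτ) = 1430 m / (2.998×10⁸ m/s × 3.160×10^-6 s) = 1.5094. Since d = βγcτ, x = βγ = β/√(1−β²).
Solving: β² = x²/(1+x²) = 2.27829/3.27829 = 0.694963, so β = 0.834.

0.834c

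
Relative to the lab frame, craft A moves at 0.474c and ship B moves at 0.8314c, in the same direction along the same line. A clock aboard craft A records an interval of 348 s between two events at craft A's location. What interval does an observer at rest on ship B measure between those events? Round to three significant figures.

The velocity of craft A relative to ship B is (0.474 − 0.8314)c / (1 − 0.474×0.8314) = −0.58985c; relative speed 0.58985c.
γ for this relative speed: γ = 1/√(1 − 0.347923) = 1.2384.
Craft A's interval is proper; time dilation gives Δt_B = γΔτ = 1.2384 × 348 s = 431 s.

431 s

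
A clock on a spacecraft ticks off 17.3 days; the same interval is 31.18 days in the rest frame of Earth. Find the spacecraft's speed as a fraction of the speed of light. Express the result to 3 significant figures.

γ = Δt/Δτ = 31.18/17.3 = 1.8023.
β = √(1 − 1/γ²) = √(1 − 0.307855) = √0.692145 = 0.832.

0.832c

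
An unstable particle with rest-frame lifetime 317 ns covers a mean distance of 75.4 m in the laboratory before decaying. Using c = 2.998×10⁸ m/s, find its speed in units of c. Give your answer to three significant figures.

Lab distance = (lab lifetime)·v = γτ·βc, so βγ = d/(cτ) = 75.40/(2.998×10⁸ × 3.170×10^-7) = 0.79338.
With βγ = 0.79338: γ² = 1 + (βγ)² = 1.629452, and β = (βγ)/γ = 0.79338/1.2765 = 0.622.

0.622c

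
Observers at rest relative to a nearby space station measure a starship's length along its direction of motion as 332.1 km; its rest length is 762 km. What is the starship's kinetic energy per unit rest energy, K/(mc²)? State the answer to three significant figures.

1.29

Length contraction gives γ = L₀/L = 762/332.1 = 2.29449.
Since K = (γ−1)mc², K/(mc²) = 2.29449 − 1 = 1.29.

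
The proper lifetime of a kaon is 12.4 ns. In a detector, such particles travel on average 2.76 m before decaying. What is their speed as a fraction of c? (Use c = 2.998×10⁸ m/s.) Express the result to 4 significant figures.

0.5961c

d = βγcτ ⇒ βγ = d/(cτ) = 2.760 m / (3.71752 m) = 0.74243.
β = (βγ)/√(1+(βγ)²) = 0.74243/√1.551202 = 0.5961.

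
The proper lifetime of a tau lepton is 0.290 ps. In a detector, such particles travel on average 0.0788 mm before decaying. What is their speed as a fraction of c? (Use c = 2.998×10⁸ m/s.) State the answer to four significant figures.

0.6716c

Let x = d/(cτ) = 7.880×10^-5 m / (2.998×10⁸ m/s × 2.900×10^-13 s) = 0.90635. Since d = βγcτ, x = βγ = β/√(1−β²).
Solving: β² = x²/(1+x²) = 0.82147/1.82147 = 0.450993, so β = 0.6716.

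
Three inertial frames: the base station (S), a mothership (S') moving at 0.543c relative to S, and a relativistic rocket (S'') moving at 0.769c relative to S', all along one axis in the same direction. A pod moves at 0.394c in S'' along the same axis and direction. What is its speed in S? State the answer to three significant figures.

0.967c

First combine the pod and relativistic rocket (S''→S'): u₁ = (0.394 + 0.769)/(1 + 0.394×0.769) = 1.163/1.302986 = 0.89257.
Then combine with the mothership (S'→S): u = (0.89257 + 0.543)/(1 + 0.89257×0.543) = 1.43557/1.48466551 = 0.96693.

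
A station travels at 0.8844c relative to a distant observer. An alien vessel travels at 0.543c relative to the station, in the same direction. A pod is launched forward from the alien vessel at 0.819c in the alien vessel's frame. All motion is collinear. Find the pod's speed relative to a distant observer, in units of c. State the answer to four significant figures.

0.9964c

Apply u = (u'+v)/(1+u'v) twice. Pod in the station frame: (0.819+0.543)/(1+0.819·0.543) = 1.362/1.444717 = 0.94275c.
That velocity, transformed to the rest frame of a distant observer: (0.94275+0.8844)/(1+0.94275·0.8844) = 1.82715/1.8337681 = 0.99639c.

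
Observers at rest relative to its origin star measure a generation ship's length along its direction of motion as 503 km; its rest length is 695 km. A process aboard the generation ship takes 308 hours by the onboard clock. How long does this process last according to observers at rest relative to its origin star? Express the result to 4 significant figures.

425.6 hours

γ = L₀/L = 695/503 = 1.38171.
The same γ dilates the second interval: 1.38171 × 308 hours = 425.6 hours.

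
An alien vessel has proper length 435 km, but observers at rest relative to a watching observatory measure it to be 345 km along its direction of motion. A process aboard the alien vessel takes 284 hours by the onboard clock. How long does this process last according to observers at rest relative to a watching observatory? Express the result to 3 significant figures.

358 hours

From L = L₀/γ: γ = 435/345 = 1.26087.
Δt = γΔτ = 1.26087 × 284 = 358 hours.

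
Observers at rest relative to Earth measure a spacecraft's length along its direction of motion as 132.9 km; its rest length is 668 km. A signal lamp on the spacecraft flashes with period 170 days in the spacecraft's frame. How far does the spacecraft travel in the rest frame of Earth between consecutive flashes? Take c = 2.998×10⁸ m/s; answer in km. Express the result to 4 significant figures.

2.169×10^13 km

γ = L₀/L = 668/132.9 = 5.02634.
β = √(1 − 1/γ²) = 0.98001. Lab-frame period = γτ = 5.02634×170 days = 854.48 days. Distance = βc × γτ = 0.98001 × 2.998×10⁸ m/s × 73827072 s = 2.1691×10^16 m = 2.169×10^13 km.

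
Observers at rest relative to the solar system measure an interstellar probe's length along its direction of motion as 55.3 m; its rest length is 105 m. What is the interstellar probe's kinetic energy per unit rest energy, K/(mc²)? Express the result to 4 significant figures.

Length contraction gives γ = L₀/L = 105/55.3 = 1.89873.
Since K = (γ−1)mc², K/(mc²) = 1.89873 − 1 = 0.8987.

0.8987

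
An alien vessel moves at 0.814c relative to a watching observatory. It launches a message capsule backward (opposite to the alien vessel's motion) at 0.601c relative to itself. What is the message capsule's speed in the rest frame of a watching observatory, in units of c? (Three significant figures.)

Relativistic velocity addition: u = (u' + v)/(1 + u'v/c²), with u' = −0.601c and v = 0.814c.
Numerator: −0.601 + 0.814 = 0.213. Denominator: 1 + (−0.601)(0.814) = 0.510786.
u = 0.213/0.510786 = 0.417, so the speed is 0.417c.

0.417c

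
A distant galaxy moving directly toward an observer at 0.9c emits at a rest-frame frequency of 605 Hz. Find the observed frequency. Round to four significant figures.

2637 Hz

Relativistic Doppler (source moving toward): f_obs = f_src · √((1+β)/(1−β)).
With β = 0.9: factor = √(1.9/0.1) = 4.3589.
f_obs = 605 × 4.3589 = 2637 Hz.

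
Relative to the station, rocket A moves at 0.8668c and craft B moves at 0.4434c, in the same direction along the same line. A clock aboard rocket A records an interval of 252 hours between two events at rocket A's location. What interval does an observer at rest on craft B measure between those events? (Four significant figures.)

Transform rocket A's velocity into craft B's frame: (0.8668 − 0.4434)/(1 − 0.8668·0.4434) = 0.4234/0.61566088, so the relative speed is 0.68772c.
At |u| = 0.68772c, γ = (1 − 0.472959)^(−1/2) = 1.3775.
Rocket A's interval is proper; time dilation gives Δt_B = γΔτ = 1.3775 × 252 hours = 347.1 hours.

347.1 hours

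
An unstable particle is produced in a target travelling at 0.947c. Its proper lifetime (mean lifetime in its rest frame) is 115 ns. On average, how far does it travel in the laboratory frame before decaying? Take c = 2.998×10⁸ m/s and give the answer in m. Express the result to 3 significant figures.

γ = 1/√(1 − β²) = 1/√(1 − 0.896809) = 1/√0.103191 = 1/0.321234 = 3.113.
Lab-frame lifetime: Δt = γτ = 3.113 × 115 ns = 358 ns.
Distance: d = vΔt = 0.947 × 2.998×10⁸ m/s × 3.5800×10^-7 s = 102 m.

102 m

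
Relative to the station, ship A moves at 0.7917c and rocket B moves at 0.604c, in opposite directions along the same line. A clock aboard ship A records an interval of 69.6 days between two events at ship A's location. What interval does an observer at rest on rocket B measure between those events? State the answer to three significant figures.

Transform ship A's velocity into rocket B's frame: (0.7917 + 0.604)/(1 + 0.7917·0.604) = 1.3957/1.4781868, so the relative speed is 0.9442c.
At |u| = 0.9442c, γ = (1 − 0.891514)^(−1/2) = 3.0361.
The clock on ship A records proper time, so rocket B measures Δt = γΔτ = 3.0361 × 69.6 = 211 days.

211 days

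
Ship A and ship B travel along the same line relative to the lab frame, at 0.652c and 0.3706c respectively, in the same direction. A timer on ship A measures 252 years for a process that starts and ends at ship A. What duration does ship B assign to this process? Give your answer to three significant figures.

The velocity of ship A relative to ship B is (0.652 − 0.3706)c / (1 − 0.652×0.3706) = 0.37106c; relative speed 0.37106c.
γ for this relative speed: γ = 1/√(1 − 0.137686) = 1.0769.
Ship A's interval is proper; time dilation gives Δt_B = γΔτ = 1.0769 × 252 years = 271 years.

271 years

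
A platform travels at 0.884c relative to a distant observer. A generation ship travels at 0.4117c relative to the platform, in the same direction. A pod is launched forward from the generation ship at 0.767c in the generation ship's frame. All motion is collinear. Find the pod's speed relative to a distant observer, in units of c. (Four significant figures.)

0.9933c

Apply u = (u'+v)/(1+u'v) twice. Pod in the platform frame: (0.767+0.4117)/(1+0.767·0.4117) = 1.1787/1.3157739 = 0.89582c.
That velocity, transformed to the rest frame of a distant observer: (0.89582+0.884)/(1+0.89582·0.884) = 1.77982/1.79190488 = 0.99326c.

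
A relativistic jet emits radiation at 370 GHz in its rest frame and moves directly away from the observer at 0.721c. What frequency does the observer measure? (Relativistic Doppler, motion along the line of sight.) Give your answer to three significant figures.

Relativistic Doppler (source moving away): f_obs = f_src · √((1−β)/(1+β)).
With β = 0.721: factor = √(0.279/1.721) = 0.40264.
f_obs = 370 × 0.40264 = 149 GHz.

149 GHz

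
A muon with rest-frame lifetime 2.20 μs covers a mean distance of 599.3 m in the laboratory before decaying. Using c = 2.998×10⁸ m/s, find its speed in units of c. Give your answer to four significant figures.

0.6725c

Let x = d/(cτ) = 599.3 m / (2.998×10⁸ m/s × 2.200×10^-6 s) = 0.90864. Since d = βγcτ, x = βγ = β/√(1−β²).
Solving: β² = x²/(1+x²) = 0.825627/1.825627 = 0.452243, so β = 0.6725.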